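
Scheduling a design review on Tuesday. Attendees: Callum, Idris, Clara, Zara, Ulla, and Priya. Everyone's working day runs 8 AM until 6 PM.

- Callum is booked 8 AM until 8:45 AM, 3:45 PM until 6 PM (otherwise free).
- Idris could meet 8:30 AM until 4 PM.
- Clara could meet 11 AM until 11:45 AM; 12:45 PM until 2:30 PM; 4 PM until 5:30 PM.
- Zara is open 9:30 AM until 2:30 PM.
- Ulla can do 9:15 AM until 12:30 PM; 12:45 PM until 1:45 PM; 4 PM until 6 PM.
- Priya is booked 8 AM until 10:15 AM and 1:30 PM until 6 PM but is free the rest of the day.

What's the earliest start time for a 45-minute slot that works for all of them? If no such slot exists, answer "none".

Callum free: 08:45-15:45 (invert busy blocks within the working day).
Idris free: 08:30-16:00.
Clara free: 11:00-11:45, 12:45-14:30, 16:00-17:30.
Zara free: 09:30-14:30.
Ulla free: 09:15-12:30, 12:45-13:45, 16:00-18:00.
Priya free: 10:15-13:30 (invert busy blocks within the working day).
Callum ∩ Idris: 08:45-15:45.
Callum ∩ Idris ∩ Clara: 11:00-11:45, 12:45-14:30.
Callum ∩ Idris ∩ Clara ∩ Zara: 11:00-11:45, 12:45-14:30.
Callum ∩ Idris ∩ Clara ∩ Zara ∩ Ulla: 11:00-11:45, 12:45-13:45.
Callum ∩ Idris ∩ Clara ∩ Zara ∩ Ulla ∩ Priya: 11:00-11:45, 12:45-13:30.
The first common window of at least 45 minutes is 11:00-11:45, so the earliest start is 11:00.

11:00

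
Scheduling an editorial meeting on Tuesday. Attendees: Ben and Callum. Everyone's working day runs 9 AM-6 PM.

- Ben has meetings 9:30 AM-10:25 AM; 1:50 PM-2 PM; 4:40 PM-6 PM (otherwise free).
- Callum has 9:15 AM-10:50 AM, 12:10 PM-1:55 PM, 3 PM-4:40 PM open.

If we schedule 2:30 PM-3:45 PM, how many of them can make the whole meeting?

Ben free: 09:00-09:30, 10:25-13:50, 14:00-16:40 (invert busy blocks within the working day).
Callum free: 09:15-10:50, 12:10-13:55, 15:00-16:40.
Ben can make the full 14:30-15:45 slot — that's 1.

1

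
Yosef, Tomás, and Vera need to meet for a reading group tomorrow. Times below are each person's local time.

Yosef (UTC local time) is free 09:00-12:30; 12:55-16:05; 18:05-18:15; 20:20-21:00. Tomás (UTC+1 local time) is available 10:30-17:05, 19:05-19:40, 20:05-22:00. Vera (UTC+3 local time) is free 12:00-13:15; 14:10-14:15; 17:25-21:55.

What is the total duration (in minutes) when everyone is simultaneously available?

Yosef in UTC: 09:00-12:30, 12:55-16:05, 18:05-18:15, 20:20-21:00.
Tomás in UTC: 09:30-16:05, 18:05-18:40, 19:05-21:00 (subtract 1h to convert from UTC+1).
Vera in UTC: 09:00-10:15, 11:10-11:15, 14:25-18:55 (subtract 3h to convert from UTC+3).
Yosef ∩ Tomás: 09:30-12:30, 12:55-16:05, 18:05-18:15, 20:20-21:00.
Yosef ∩ Tomás ∩ Vera: 09:30-10:15, 11:10-11:15, 14:25-16:05, 18:05-18:15.
So the common availability across everyone is 09:30-10:15, 11:10-11:15, 14:25-16:05, 18:05-18:15.
Summing the common windows: 45 + 5 + 100 + 10 = 160 minutes.

160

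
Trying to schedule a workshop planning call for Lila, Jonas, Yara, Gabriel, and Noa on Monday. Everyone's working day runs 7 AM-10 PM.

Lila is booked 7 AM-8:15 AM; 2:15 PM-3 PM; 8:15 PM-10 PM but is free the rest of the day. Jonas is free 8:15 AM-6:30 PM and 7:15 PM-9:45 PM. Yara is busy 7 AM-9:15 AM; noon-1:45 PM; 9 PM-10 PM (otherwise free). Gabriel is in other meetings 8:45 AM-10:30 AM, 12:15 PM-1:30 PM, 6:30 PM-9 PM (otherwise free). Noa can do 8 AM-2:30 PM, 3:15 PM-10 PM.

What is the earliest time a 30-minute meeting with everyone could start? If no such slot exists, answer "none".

10:30

Lila free: 08:15-14:15, 15:00-20:15 (invert busy blocks within the working day).
Jonas free: 08:15-18:30, 19:15-21:45.
Yara free: 09:15-12:00, 13:45-21:00 (invert busy blocks within the working day).
Gabriel free: 07:00-08:45, 10:30-12:15, 13:30-18:30, 21:00-22:00 (invert busy blocks within the working day).
Noa free: 08:00-14:30, 15:15-22:00.
Lila ∩ Jonas: 08:15-14:15, 15:00-18:30, 19:15-20:15.
Lila ∩ Jonas ∩ Yara: 09:15-12:00, 13:45-14:15, 15:00-18:30, 19:15-20:15.
Lila ∩ Jonas ∩ Yara ∩ Gabriel: 10:30-12:00, 13:45-14:15, 15:00-18:30.
Lila ∩ Jonas ∩ Yara ∩ Gabriel ∩ Noa: 10:30-12:00, 13:45-14:15, 15:15-18:30.
The first common window of at least 30 minutes is 10:30-12:00, so the earliest start is 10:30.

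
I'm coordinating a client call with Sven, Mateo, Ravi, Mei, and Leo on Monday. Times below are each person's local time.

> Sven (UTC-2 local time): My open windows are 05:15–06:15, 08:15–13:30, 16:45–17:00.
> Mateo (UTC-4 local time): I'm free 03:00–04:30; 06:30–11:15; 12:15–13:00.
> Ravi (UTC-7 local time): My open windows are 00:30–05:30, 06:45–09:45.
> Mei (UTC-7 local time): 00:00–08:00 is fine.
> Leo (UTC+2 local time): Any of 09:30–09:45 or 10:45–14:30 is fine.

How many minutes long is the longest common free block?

120

Sven in UTC: 07:15-08:15, 10:15-15:30, 18:45-19:00 (add 2h to convert from UTC-2).
Mateo in UTC: 07:00-08:30, 10:30-15:15, 16:15-17:00 (add 4h to convert from UTC-4).
Ravi in UTC: 07:30-12:30, 13:45-16:45 (add 7h to convert from UTC-7).
Mei in UTC: 07:00-15:00 (add 7h to convert from UTC-7).
Leo in UTC: 07:30-07:45, 08:45-12:30 (subtract 2h to convert from UTC+2).
Sven ∩ Mateo: 07:15-08:15, 10:30-15:15.
Sven ∩ Mateo ∩ Ravi: 07:30-08:15, 10:30-12:30, 13:45-15:15.
Sven ∩ Mateo ∩ Ravi ∩ Mei: 07:30-08:15, 10:30-12:30, 13:45-15:00.
Sven ∩ Mateo ∩ Ravi ∩ Mei ∩ Leo: 07:30-07:45, 10:30-12:30.
The longest is 10:30-12:30 at 120 minutes.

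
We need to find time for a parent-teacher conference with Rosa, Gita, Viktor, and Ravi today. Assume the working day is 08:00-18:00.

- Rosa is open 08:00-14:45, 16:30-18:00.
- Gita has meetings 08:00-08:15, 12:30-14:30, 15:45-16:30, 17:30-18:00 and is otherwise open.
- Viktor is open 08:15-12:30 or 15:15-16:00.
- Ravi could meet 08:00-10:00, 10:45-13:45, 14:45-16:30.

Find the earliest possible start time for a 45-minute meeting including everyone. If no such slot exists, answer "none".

Rosa free: 08:00-14:45, 16:30-18:00.
Gita free: 08:15-12:30, 14:30-15:45, 16:30-17:30 (invert busy blocks within the working day).
Viktor free: 08:15-12:30, 15:15-16:00.
Ravi free: 08:00-10:00, 10:45-13:45, 14:45-16:30.
Rosa ∩ Gita: 08:15-12:30, 14:30-14:45, 16:30-17:30.
Rosa ∩ Gita ∩ Viktor: 08:15-12:30.
Rosa ∩ Gita ∩ Viktor ∩ Ravi: 08:15-10:00, 10:45-12:30.
So the common availability across everyone is 08:15-10:00, 10:45-12:30.
The first common window of at least 45 minutes is 08:15-10:00, so the earliest start is 08:15.

08:15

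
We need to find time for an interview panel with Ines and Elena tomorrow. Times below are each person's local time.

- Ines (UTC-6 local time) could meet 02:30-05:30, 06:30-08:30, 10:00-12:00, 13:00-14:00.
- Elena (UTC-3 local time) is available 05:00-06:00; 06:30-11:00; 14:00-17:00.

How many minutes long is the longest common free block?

Ines in UTC: 08:30-11:30, 12:30-14:30, 16:00-18:00, 19:00-20:00 (add 6h to convert from UTC-6).
Elena in UTC: 08:00-09:00, 09:30-14:00, 17:00-20:00 (add 3h to convert from UTC-3).
Ines ∩ Elena: 08:30-09:00, 09:30-11:30, 12:30-14:00, 17:00-18:00, 19:00-20:00.
The longest is 09:30-11:30 at 120 minutes.

120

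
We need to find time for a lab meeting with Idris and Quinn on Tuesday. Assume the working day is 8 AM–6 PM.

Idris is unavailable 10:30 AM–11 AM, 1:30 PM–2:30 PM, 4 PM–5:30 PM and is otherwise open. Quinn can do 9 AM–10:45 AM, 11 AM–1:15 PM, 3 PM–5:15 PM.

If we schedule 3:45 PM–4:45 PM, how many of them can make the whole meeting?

1

Idris free: 08:00-10:30, 11:00-13:30, 14:30-16:00, 17:30-18:00 (invert busy blocks within the working day).
Quinn free: 09:00-10:45, 11:00-13:15, 15:00-17:15.
Quinn can make the full 15:45-16:45 slot — that's 1.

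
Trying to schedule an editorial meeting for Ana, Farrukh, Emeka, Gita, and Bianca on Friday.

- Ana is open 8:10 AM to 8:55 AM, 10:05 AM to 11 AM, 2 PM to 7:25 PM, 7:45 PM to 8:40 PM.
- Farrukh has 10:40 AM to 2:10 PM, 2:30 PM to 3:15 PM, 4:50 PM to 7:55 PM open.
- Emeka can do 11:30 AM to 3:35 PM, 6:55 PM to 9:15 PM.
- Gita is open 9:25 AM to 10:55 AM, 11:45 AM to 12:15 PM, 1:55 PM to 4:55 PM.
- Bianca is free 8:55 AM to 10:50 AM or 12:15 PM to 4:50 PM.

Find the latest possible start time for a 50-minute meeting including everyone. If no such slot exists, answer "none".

none

Ana ∩ Farrukh: 10:40-11:00, 14:00-14:10, 14:30-15:15, 16:50-19:25, 19:45-19:55.
Ana ∩ Farrukh ∩ Emeka: 14:00-14:10, 14:30-15:15, 18:55-19:25, 19:45-19:55.
Ana ∩ Farrukh ∩ Emeka ∩ Gita: 14:00-14:10, 14:30-15:15.
Ana ∩ Farrukh ∩ Emeka ∩ Gita ∩ Bianca: 14:00-14:10, 14:30-15:15.
No common window is at least 50 minutes long.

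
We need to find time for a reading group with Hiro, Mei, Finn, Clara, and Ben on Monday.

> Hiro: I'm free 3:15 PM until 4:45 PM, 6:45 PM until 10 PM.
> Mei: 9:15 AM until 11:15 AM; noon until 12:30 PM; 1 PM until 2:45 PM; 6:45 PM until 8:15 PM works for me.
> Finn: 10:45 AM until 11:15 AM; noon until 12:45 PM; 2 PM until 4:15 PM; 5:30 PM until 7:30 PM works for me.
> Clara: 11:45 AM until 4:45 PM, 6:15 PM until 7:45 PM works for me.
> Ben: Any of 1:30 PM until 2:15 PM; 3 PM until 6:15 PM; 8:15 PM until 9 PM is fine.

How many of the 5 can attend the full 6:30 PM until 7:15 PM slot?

2

Finn and Clara can make the full 18:30-19:15 slot — that's 2.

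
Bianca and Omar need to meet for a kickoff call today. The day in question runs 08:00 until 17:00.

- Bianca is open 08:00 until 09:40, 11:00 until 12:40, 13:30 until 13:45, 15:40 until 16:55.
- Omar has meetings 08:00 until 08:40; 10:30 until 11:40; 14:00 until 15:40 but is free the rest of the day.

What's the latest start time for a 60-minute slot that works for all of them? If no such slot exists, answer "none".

Bianca free: 08:00-09:40, 11:00-12:40, 13:30-13:45, 15:40-16:55.
Omar free: 08:40-10:30, 11:40-14:00, 15:40-17:00 (invert busy blocks within the working day).
Bianca ∩ Omar: 08:40-09:40, 11:40-12:40, 13:30-13:45, 15:40-16:55.
Those are the intersection windows.
The last common window of at least 60 minutes is 15:40-16:55; a 60-minute meeting can start as late as 15:55 and still end by 16:55.

15:55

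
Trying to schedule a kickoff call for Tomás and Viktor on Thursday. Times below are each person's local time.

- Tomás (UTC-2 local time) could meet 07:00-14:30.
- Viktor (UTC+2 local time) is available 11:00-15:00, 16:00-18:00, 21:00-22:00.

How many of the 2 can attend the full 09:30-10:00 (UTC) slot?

2

Tomás in UTC: 09:00-16:30 (add 2h to convert from UTC-2).
Viktor in UTC: 09:00-13:00, 14:00-16:00, 19:00-20:00 (subtract 2h to convert from UTC+2).
Tomás and Viktor can make the full 09:30-10:00 slot — that's 2.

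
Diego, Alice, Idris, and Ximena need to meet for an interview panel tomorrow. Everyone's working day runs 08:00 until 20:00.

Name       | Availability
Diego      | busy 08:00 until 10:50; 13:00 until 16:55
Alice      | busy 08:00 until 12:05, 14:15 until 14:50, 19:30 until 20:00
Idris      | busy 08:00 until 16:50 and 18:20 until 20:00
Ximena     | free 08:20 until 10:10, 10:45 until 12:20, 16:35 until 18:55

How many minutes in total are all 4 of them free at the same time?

85

Diego free: 10:50-13:00, 16:55-20:00 (invert busy blocks within the working day).
Alice free: 12:05-14:15, 14:50-19:30 (invert busy blocks within the working day).
Idris free: 16:50-18:20 (invert busy blocks within the working day).
Ximena free: 08:20-10:10, 10:45-12:20, 16:35-18:55.
Diego ∩ Alice: 12:05-13:00, 16:55-19:30.
Diego ∩ Alice ∩ Idris: 16:55-18:20.
Diego ∩ Alice ∩ Idris ∩ Ximena: 16:55-18:20.
That's a single block of 85 minutes.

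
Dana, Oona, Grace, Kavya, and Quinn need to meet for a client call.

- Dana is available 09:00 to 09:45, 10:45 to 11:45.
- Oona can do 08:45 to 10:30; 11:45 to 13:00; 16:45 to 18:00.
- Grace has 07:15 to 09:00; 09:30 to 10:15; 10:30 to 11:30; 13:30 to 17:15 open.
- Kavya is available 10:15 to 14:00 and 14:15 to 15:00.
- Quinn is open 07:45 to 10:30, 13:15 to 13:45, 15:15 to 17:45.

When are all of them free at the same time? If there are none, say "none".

none

Dana ∩ Oona: 09:00-09:45.
Dana ∩ Oona ∩ Grace: 09:30-09:45.
Dana ∩ Oona ∩ Grace ∩ Kavya: ∅.
Dana ∩ Oona ∩ Grace ∩ Kavya ∩ Quinn: ∅.
There is no time when everyone is free.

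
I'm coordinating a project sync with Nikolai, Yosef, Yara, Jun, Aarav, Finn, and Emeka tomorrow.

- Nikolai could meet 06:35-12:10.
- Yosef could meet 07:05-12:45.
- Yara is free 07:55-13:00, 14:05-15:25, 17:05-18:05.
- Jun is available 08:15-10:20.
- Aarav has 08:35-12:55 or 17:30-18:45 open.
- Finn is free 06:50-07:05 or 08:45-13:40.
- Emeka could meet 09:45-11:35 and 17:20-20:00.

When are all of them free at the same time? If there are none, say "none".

09:45-10:20

Nikolai ∩ Yosef: 07:05-12:10.
Nikolai ∩ Yosef ∩ Yara: 07:55-12:10.
Nikolai ∩ Yosef ∩ Yara ∩ Jun: 08:15-10:20.
Nikolai ∩ Yosef ∩ Yara ∩ Jun ∩ Aarav: 08:35-10:20.
Nikolai ∩ Yosef ∩ Yara ∩ Jun ∩ Aarav ∩ Finn: 08:45-10:20.
Nikolai ∩ Yosef ∩ Yara ∩ Jun ∩ Aarav ∩ Finn ∩ Emeka: 09:45-10:20.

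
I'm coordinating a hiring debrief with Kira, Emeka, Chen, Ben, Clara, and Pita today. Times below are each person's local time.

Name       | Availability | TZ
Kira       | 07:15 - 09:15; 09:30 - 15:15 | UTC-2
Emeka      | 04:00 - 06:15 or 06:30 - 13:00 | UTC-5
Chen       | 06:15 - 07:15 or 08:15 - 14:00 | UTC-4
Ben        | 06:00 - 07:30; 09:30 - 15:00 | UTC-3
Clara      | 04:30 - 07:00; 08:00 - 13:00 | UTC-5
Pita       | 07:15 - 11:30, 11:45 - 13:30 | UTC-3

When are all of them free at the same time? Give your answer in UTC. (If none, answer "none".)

10:15-10:30, 13:00-14:30, 14:45-16:30

Kira in UTC: 09:15-11:15, 11:30-17:15 (add 2h to convert from UTC-2).
Emeka in UTC: 09:00-11:15, 11:30-18:00 (add 5h to convert from UTC-5).
Chen in UTC: 10:15-11:15, 12:15-18:00 (add 4h to convert from UTC-4).
Ben in UTC: 09:00-10:30, 12:30-18:00 (add 3h to convert from UTC-3).
Clara in UTC: 09:30-12:00, 13:00-18:00 (add 5h to convert from UTC-5).
Pita in UTC: 10:15-14:30, 14:45-16:30 (add 3h to convert from UTC-3).
Kira ∩ Emeka: 09:15-11:15, 11:30-17:15.
Kira ∩ Emeka ∩ Chen: 10:15-11:15, 12:15-17:15.
Kira ∩ Emeka ∩ Chen ∩ Ben: 10:15-10:30, 12:30-17:15.
Kira ∩ Emeka ∩ Chen ∩ Ben ∩ Clara: 10:15-10:30, 13:00-17:15.
Kira ∩ Emeka ∩ Chen ∩ Ben ∩ Clara ∩ Pita: 10:15-10:30, 13:00-14:30, 14:45-16:30.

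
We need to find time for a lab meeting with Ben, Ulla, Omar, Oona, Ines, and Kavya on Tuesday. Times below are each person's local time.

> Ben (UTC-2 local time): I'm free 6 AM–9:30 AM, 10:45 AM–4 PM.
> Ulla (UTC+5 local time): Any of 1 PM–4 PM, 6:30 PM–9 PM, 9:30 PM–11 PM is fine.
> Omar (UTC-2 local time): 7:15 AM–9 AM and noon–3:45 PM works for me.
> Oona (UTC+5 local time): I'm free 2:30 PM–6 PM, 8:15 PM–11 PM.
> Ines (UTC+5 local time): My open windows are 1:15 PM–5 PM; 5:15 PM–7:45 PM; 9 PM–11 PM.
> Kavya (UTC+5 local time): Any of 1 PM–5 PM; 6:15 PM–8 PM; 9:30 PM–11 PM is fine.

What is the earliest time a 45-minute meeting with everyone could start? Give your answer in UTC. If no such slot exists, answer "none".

Ben in UTC: 08:00-11:30, 12:45-18:00 (add 2h to convert from UTC-2).
Ulla in UTC: 08:00-11:00, 13:30-16:00, 16:30-18:00 (subtract 5h to convert from UTC+5).
Omar in UTC: 09:15-11:00, 14:00-17:45 (add 2h to convert from UTC-2).
Oona in UTC: 09:30-13:00, 15:15-18:00 (subtract 5h to convert from UTC+5).
Ines in UTC: 08:15-12:00, 12:15-14:45, 16:00-18:00 (subtract 5h to convert from UTC+5).
Kavya in UTC: 08:00-12:00, 13:15-15:00, 16:30-18:00 (subtract 5h to convert from UTC+5).
Ben ∩ Ulla: 08:00-11:00, 13:30-16:00, 16:30-18:00.
Ben ∩ Ulla ∩ Omar: 09:15-11:00, 14:00-16:00, 16:30-17:45.
Ben ∩ Ulla ∩ Omar ∩ Oona: 09:30-11:00, 15:15-16:00, 16:30-17:45.
Ben ∩ Ulla ∩ Omar ∩ Oona ∩ Ines: 09:30-11:00, 16:30-17:45.
Ben ∩ Ulla ∩ Omar ∩ Oona ∩ Ines ∩ Kavya: 09:30-11:00, 16:30-17:45.
Those are the intersection windows.
The first common window of at least 45 minutes is 09:30-11:00, so the earliest start is 09:30.

09:30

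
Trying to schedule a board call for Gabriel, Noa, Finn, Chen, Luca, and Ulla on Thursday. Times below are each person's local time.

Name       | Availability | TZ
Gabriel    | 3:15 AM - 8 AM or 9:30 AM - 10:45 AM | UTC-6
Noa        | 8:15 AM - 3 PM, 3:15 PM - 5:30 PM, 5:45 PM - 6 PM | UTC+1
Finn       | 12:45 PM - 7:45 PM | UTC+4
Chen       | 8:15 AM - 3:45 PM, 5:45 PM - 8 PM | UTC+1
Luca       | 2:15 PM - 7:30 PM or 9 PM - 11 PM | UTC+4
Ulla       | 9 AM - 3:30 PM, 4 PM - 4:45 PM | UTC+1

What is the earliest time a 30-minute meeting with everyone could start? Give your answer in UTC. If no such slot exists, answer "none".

Gabriel in UTC: 09:15-14:00, 15:30-16:45 (add 6h to convert from UTC-6).
Noa in UTC: 07:15-14:00, 14:15-16:30, 16:45-17:00 (subtract 1h to convert from UTC+1).
Finn in UTC: 08:45-15:45 (subtract 4h to convert from UTC+4).
Chen in UTC: 07:15-14:45, 16:45-19:00 (subtract 1h to convert from UTC+1).
Luca in UTC: 10:15-15:30, 17:00-19:00 (subtract 4h to convert from UTC+4).
Ulla in UTC: 08:00-14:30, 15:00-15:45 (subtract 1h to convert from UTC+1).
Gabriel ∩ Noa: 09:15-14:00, 15:30-16:30.
Gabriel ∩ Noa ∩ Finn: 09:15-14:00, 15:30-15:45.
Gabriel ∩ Noa ∩ Finn ∩ Chen: 09:15-14:00.
Gabriel ∩ Noa ∩ Finn ∩ Chen ∩ Luca: 10:15-14:00.
Gabriel ∩ Noa ∩ Finn ∩ Chen ∩ Luca ∩ Ulla: 10:15-14:00.
Those are the intersection windows.
The first common window of at least 30 minutes is 10:15-14:00, so the earliest start is 10:15.

10:15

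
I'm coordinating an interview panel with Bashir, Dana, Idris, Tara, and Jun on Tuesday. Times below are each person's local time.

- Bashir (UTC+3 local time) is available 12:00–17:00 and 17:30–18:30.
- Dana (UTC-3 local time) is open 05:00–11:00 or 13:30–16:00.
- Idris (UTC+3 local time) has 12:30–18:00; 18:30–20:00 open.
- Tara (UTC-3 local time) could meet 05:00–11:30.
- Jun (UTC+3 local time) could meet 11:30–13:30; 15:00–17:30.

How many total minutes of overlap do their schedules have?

180

Bashir in UTC: 09:00-14:00, 14:30-15:30 (subtract 3h to convert from UTC+3).
Dana in UTC: 08:00-14:00, 16:30-19:00 (add 3h to convert from UTC-3).
Idris in UTC: 09:30-15:00, 15:30-17:00 (subtract 3h to convert from UTC+3).
Tara in UTC: 08:00-14:30 (add 3h to convert from UTC-3).
Jun in UTC: 08:30-10:30, 12:00-14:30 (subtract 3h to convert from UTC+3).
Bashir ∩ Dana: 09:00-14:00.
Bashir ∩ Dana ∩ Idris: 09:30-14:00.
Bashir ∩ Dana ∩ Idris ∩ Tara: 09:30-14:00.
Bashir ∩ Dana ∩ Idris ∩ Tara ∩ Jun: 09:30-10:30, 12:00-14:00.
Summing the common windows: 60 + 120 = 180 minutes.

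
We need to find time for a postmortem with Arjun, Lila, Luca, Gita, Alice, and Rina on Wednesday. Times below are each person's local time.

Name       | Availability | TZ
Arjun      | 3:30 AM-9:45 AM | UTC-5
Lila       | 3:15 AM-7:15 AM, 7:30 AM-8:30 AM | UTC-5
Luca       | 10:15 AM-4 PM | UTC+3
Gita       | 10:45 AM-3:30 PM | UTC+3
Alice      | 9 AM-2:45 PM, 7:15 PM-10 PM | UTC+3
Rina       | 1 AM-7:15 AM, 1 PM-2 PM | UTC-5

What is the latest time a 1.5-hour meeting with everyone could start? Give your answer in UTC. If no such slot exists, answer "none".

10:15

Arjun in UTC: 08:30-14:45 (add 5h to convert from UTC-5).
Lila in UTC: 08:15-12:15, 12:30-13:30 (add 5h to convert from UTC-5).
Luca in UTC: 07:15-13:00 (subtract 3h to convert from UTC+3).
Gita in UTC: 07:45-12:30 (subtract 3h to convert from UTC+3).
Alice in UTC: 06:00-11:45, 16:15-19:00 (subtract 3h to convert from UTC+3).
Rina in UTC: 06:00-12:15, 18:00-19:00 (add 5h to convert from UTC-5).
Arjun ∩ Lila: 08:30-12:15, 12:30-13:30.
Arjun ∩ Lila ∩ Luca: 08:30-12:15, 12:30-13:00.
Arjun ∩ Lila ∩ Luca ∩ Gita: 08:30-12:15.
Arjun ∩ Lila ∩ Luca ∩ Gita ∩ Alice: 08:30-11:45.
Arjun ∩ Lila ∩ Luca ∩ Gita ∩ Alice ∩ Rina: 08:30-11:45.
So the common availability across everyone is 08:30-11:45.
The last common window of at least 90 minutes is 08:30-11:45; a 90-minute meeting can start as late as 10:15 and still end by 11:45.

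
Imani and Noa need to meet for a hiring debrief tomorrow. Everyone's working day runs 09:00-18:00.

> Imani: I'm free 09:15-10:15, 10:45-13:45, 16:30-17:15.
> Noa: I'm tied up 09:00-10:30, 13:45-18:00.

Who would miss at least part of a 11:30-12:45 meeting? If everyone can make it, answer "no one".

no one

Imani free: 09:15-10:15, 10:45-13:45, 16:30-17:15.
Noa free: 10:30-13:45 (invert busy blocks within the working day).
Imani: free for 11:30-12:45. Noa: free for 11:30-12:45.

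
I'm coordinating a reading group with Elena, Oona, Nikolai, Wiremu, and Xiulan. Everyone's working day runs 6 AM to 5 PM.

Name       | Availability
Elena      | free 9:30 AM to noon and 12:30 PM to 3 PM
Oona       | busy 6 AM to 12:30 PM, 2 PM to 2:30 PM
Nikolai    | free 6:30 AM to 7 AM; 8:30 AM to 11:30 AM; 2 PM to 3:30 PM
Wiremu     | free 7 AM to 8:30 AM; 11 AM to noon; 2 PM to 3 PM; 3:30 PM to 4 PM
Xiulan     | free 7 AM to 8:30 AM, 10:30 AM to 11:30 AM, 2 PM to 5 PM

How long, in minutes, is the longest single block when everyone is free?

30

Elena free: 09:30-12:00, 12:30-15:00.
Oona free: 12:30-14:00, 14:30-17:00 (invert busy blocks within the working day).
Nikolai free: 06:30-07:00, 08:30-11:30, 14:00-15:30.
Wiremu free: 07:00-08:30, 11:00-12:00, 14:00-15:00, 15:30-16:00.
Xiulan free: 07:00-08:30, 10:30-11:30, 14:00-17:00.
Elena ∩ Oona: 12:30-14:00, 14:30-15:00.
Elena ∩ Oona ∩ Nikolai: 14:30-15:00.
Elena ∩ Oona ∩ Nikolai ∩ Wiremu: 14:30-15:00.
Elena ∩ Oona ∩ Nikolai ∩ Wiremu ∩ Xiulan: 14:30-15:00.
The longest is 14:30-15:00 at 30 minutes.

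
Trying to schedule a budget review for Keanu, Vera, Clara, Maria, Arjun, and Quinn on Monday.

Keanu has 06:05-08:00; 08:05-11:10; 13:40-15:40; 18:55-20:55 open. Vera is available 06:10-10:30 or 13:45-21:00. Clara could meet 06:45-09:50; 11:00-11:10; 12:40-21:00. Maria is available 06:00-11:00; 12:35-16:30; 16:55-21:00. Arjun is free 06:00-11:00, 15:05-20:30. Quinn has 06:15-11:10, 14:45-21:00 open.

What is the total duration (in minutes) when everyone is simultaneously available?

310

Keanu ∩ Vera: 06:10-08:00, 08:05-10:30, 13:45-15:40, 18:55-20:55.
Keanu ∩ Vera ∩ Clara: 06:45-08:00, 08:05-09:50, 13:45-15:40, 18:55-20:55.
Keanu ∩ Vera ∩ Clara ∩ Maria: 06:45-08:00, 08:05-09:50, 13:45-15:40, 18:55-20:55.
Keanu ∩ Vera ∩ Clara ∩ Maria ∩ Arjun: 06:45-08:00, 08:05-09:50, 15:05-15:40, 18:55-20:30.
Keanu ∩ Vera ∩ Clara ∩ Maria ∩ Arjun ∩ Quinn: 06:45-08:00, 08:05-09:50, 15:05-15:40, 18:55-20:30.
Summing the common windows: 75 + 105 + 35 + 95 = 310 minutes.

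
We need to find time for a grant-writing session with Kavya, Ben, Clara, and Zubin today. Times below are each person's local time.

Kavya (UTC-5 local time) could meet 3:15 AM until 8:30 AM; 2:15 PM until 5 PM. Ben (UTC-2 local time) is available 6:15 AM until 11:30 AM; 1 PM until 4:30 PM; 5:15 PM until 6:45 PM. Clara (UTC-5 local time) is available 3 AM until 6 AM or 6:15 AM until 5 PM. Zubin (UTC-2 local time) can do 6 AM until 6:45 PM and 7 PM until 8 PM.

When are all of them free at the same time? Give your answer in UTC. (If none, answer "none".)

08:15-11:00, 11:15-13:30, 19:15-20:45

Kavya in UTC: 08:15-13:30, 19:15-22:00 (add 5h to convert from UTC-5).
Ben in UTC: 08:15-13:30, 15:00-18:30, 19:15-20:45 (add 2h to convert from UTC-2).
Clara in UTC: 08:00-11:00, 11:15-22:00 (add 5h to convert from UTC-5).
Zubin in UTC: 08:00-20:45, 21:00-22:00 (add 2h to convert from UTC-2).
Kavya ∩ Ben: 08:15-13:30, 19:15-20:45.
Kavya ∩ Ben ∩ Clara: 08:15-11:00, 11:15-13:30, 19:15-20:45.
Kavya ∩ Ben ∩ Clara ∩ Zubin: 08:15-11:00, 11:15-13:30, 19:15-20:45.
So the common availability across everyone is 08:15-11:00, 11:15-13:30, 19:15-20:45.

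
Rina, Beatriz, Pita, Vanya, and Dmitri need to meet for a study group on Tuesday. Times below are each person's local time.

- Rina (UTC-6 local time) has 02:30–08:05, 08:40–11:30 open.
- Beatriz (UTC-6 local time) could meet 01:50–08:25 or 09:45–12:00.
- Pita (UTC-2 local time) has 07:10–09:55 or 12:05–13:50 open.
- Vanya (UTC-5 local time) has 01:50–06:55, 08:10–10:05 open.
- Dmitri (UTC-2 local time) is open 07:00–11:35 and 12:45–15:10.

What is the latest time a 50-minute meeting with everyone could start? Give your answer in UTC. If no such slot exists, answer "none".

11:05

Rina in UTC: 08:30-14:05, 14:40-17:30 (add 6h to convert from UTC-6).
Beatriz in UTC: 07:50-14:25, 15:45-18:00 (add 6h to convert from UTC-6).
Pita in UTC: 09:10-11:55, 14:05-15:50 (add 2h to convert from UTC-2).
Vanya in UTC: 06:50-11:55, 13:10-15:05 (add 5h to convert from UTC-5).
Dmitri in UTC: 09:00-13:35, 14:45-17:10 (add 2h to convert from UTC-2).
Rina ∩ Beatriz: 08:30-14:05, 15:45-17:30.
Rina ∩ Beatriz ∩ Pita: 09:10-11:55, 15:45-15:50.
Rina ∩ Beatriz ∩ Pita ∩ Vanya: 09:10-11:55.
Rina ∩ Beatriz ∩ Pita ∩ Vanya ∩ Dmitri: 09:10-11:55.
The last common window of at least 50 minutes is 09:10-11:55; a 50-minute meeting can start as late as 11:05 and still end by 11:55.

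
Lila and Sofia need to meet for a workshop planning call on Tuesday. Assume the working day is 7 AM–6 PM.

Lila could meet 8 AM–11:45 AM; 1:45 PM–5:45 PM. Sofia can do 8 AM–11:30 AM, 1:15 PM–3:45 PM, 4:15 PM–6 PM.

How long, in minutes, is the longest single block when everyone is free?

Lila ∩ Sofia: 08:00-11:30, 13:45-15:45, 16:15-17:45.
So the common availability across everyone is 08:00-11:30, 13:45-15:45, 16:15-17:45.
The longest is 08:00-11:30 at 210 minutes.

210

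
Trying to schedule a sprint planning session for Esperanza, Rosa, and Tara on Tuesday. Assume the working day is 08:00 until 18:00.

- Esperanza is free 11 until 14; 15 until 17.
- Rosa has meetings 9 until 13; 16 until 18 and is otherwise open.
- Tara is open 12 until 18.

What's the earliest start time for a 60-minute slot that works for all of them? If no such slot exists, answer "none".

13:00

Esperanza free: 11:00-14:00, 15:00-17:00.
Rosa free: 08:00-09:00, 13:00-16:00 (invert busy blocks within the working day).
Tara free: 12:00-18:00.
Esperanza ∩ Rosa: 13:00-14:00, 15:00-16:00.
Esperanza ∩ Rosa ∩ Tara: 13:00-14:00, 15:00-16:00.
So the common availability across everyone is 13:00-14:00, 15:00-16:00.
The first common window of at least 60 minutes is 13:00-14:00, so the earliest start is 13:00.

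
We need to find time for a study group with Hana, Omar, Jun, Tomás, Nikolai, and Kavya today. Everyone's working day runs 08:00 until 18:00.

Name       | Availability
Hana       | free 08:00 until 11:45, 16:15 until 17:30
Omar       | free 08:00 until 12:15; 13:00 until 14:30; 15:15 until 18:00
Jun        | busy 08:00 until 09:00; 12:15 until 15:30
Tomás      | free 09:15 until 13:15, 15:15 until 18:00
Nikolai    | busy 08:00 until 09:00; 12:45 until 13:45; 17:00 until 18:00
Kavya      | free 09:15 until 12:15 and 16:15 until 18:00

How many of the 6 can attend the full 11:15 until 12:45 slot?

Hana free: 08:00-11:45, 16:15-17:30.
Omar free: 08:00-12:15, 13:00-14:30, 15:15-18:00.
Jun free: 09:00-12:15, 15:30-18:00 (invert busy blocks within the working day).
Tomás free: 09:15-13:15, 15:15-18:00.
Nikolai free: 09:00-12:45, 13:45-17:00 (invert busy blocks within the working day).
Kavya free: 09:15-12:15, 16:15-18:00.
Tomás and Nikolai can make the full 11:15-12:45 slot — that's 2.

2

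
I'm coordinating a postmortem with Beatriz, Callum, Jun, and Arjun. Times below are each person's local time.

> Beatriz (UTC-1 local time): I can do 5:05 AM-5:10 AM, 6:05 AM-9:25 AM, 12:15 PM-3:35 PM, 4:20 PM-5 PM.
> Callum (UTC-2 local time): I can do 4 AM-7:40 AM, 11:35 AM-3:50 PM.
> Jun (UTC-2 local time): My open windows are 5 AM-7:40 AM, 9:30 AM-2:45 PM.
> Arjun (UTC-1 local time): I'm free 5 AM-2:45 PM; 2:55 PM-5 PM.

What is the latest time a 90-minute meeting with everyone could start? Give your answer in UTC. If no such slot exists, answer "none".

14:15

Beatriz in UTC: 06:05-06:10, 07:05-10:25, 13:15-16:35, 17:20-18:00 (add 1h to convert from UTC-1).
Callum in UTC: 06:00-09:40, 13:35-17:50 (add 2h to convert from UTC-2).
Jun in UTC: 07:00-09:40, 11:30-16:45 (add 2h to convert from UTC-2).
Arjun in UTC: 06:00-15:45, 15:55-18:00 (add 1h to convert from UTC-1).
Beatriz ∩ Callum: 06:05-06:10, 07:05-09:40, 13:35-16:35, 17:20-17:50.
Beatriz ∩ Callum ∩ Jun: 07:05-09:40, 13:35-16:35.
Beatriz ∩ Callum ∩ Jun ∩ Arjun: 07:05-09:40, 13:35-15:45, 15:55-16:35.
Those are the intersection windows.
The last common window of at least 90 minutes is 13:35-15:45; a 90-minute meeting can start as late as 14:15 and still end by 15:45.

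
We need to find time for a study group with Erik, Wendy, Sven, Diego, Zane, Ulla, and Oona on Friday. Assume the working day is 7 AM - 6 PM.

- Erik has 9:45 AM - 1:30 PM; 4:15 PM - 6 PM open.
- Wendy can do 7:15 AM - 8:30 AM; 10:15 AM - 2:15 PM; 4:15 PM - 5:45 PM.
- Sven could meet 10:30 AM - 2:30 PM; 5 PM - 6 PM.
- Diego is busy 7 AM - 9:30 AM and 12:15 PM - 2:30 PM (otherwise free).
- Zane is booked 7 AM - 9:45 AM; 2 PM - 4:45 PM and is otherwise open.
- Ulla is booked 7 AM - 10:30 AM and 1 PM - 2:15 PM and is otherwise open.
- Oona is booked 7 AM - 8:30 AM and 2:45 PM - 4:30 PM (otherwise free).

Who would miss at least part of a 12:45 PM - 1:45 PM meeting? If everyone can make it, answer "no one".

Erik free: 09:45-13:30, 16:15-18:00.
Wendy free: 07:15-08:30, 10:15-14:15, 16:15-17:45.
Sven free: 10:30-14:30, 17:00-18:00.
Diego free: 09:30-12:15, 14:30-18:00 (invert busy blocks within the working day).
Zane free: 09:45-14:00, 16:45-18:00 (invert busy blocks within the working day).
Ulla free: 10:30-13:00, 14:15-18:00 (invert busy blocks within the working day).
Oona free: 08:30-14:45, 16:30-18:00 (invert busy blocks within the working day).
Erik: not fully free for 12:45-13:45. Wendy: free for 12:45-13:45. Sven: free for 12:45-13:45. Diego: not fully free for 12:45-13:45. Zane: free for 12:45-13:45. Ulla: not fully free for 12:45-13:45. Oona: free for 12:45-13:45.

Diego, Erik, Ulla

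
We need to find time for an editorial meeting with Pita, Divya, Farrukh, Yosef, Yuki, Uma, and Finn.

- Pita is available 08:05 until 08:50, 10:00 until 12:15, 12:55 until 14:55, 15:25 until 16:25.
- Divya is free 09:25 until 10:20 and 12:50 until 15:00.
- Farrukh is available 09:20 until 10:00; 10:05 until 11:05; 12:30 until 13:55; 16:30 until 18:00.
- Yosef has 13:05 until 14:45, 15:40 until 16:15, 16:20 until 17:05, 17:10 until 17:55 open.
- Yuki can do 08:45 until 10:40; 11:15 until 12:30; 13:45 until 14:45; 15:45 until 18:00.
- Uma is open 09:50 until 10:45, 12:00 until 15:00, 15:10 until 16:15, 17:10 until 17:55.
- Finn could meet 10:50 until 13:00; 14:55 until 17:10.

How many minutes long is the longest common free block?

Pita ∩ Divya: 10:00-10:20, 12:55-14:55.
Pita ∩ Divya ∩ Farrukh: 10:05-10:20, 12:55-13:55.
Pita ∩ Divya ∩ Farrukh ∩ Yosef: 13:05-13:55.
Pita ∩ Divya ∩ Farrukh ∩ Yosef ∩ Yuki: 13:45-13:55.
Pita ∩ Divya ∩ Farrukh ∩ Yosef ∩ Yuki ∩ Uma: 13:45-13:55.
Pita ∩ Divya ∩ Farrukh ∩ Yosef ∩ Yuki ∩ Uma ∩ Finn: ∅.
There is no time when everyone is free.
No common window exists, so the longest block is 0 minutes.

0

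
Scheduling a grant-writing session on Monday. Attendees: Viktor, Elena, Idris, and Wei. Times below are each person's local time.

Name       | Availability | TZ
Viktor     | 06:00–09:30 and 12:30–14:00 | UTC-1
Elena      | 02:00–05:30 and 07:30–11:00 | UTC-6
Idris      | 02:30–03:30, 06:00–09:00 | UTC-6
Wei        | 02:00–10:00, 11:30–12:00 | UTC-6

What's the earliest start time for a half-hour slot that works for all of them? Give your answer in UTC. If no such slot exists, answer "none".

Viktor in UTC: 07:00-10:30, 13:30-15:00 (add 1h to convert from UTC-1).
Elena in UTC: 08:00-11:30, 13:30-17:00 (add 6h to convert from UTC-6).
Idris in UTC: 08:30-09:30, 12:00-15:00 (add 6h to convert from UTC-6).
Wei in UTC: 08:00-16:00, 17:30-18:00 (add 6h to convert from UTC-6).
Viktor ∩ Elena: 08:00-10:30, 13:30-15:00.
Viktor ∩ Elena ∩ Idris: 08:30-09:30, 13:30-15:00.
Viktor ∩ Elena ∩ Idris ∩ Wei: 08:30-09:30, 13:30-15:00.
So the common availability across everyone is 08:30-09:30, 13:30-15:00.
The first common window of at least 30 minutes is 08:30-09:30, so the earliest start is 08:30.

08:30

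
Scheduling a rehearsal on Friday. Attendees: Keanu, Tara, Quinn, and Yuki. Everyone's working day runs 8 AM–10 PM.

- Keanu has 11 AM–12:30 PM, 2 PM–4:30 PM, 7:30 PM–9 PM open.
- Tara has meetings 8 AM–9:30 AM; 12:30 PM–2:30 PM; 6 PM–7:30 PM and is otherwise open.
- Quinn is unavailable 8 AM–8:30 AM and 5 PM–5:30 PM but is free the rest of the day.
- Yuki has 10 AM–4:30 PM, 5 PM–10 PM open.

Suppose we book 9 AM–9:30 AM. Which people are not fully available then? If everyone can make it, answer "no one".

Keanu, Tara, Yuki

Keanu free: 11:00-12:30, 14:00-16:30, 19:30-21:00.
Tara free: 09:30-12:30, 14:30-18:00, 19:30-22:00 (invert busy blocks within the working day).
Quinn free: 08:30-17:00, 17:30-22:00 (invert busy blocks within the working day).
Yuki free: 10:00-16:30, 17:00-22:00.
Keanu: not fully free for 09:00-09:30. Tara: not fully free for 09:00-09:30. Quinn: free for 09:00-09:30. Yuki: not fully free for 09:00-09:30.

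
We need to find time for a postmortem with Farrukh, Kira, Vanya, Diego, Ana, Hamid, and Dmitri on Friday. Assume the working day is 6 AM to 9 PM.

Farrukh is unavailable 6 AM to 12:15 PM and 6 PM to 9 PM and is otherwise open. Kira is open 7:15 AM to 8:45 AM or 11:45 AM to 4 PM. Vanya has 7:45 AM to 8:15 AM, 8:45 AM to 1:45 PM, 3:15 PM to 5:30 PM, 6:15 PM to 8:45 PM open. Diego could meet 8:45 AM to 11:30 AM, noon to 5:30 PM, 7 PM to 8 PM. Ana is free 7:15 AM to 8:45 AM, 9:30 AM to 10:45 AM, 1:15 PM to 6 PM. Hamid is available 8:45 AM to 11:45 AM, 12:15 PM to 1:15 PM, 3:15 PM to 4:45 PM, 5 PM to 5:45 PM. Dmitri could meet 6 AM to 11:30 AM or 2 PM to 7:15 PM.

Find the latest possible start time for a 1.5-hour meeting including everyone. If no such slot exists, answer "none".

none

Farrukh free: 12:15-18:00 (invert busy blocks within the working day).
Kira free: 07:15-08:45, 11:45-16:00.
Vanya free: 07:45-08:15, 08:45-13:45, 15:15-17:30, 18:15-20:45.
Diego free: 08:45-11:30, 12:00-17:30, 19:00-20:00.
Ana free: 07:15-08:45, 09:30-10:45, 13:15-18:00.
Hamid free: 08:45-11:45, 12:15-13:15, 15:15-16:45, 17:00-17:45.
Dmitri free: 06:00-11:30, 14:00-19:15.
Farrukh ∩ Kira: 12:15-16:00.
Farrukh ∩ Kira ∩ Vanya: 12:15-13:45, 15:15-16:00.
Farrukh ∩ Kira ∩ Vanya ∩ Diego: 12:15-13:45, 15:15-16:00.
Farrukh ∩ Kira ∩ Vanya ∩ Diego ∩ Ana: 13:15-13:45, 15:15-16:00.
Farrukh ∩ Kira ∩ Vanya ∩ Diego ∩ Ana ∩ Hamid: 15:15-16:00.
Farrukh ∩ Kira ∩ Vanya ∩ Diego ∩ Ana ∩ Hamid ∩ Dmitri: 15:15-16:00.
Those are the intersection windows.
No common window is at least 90 minutes long.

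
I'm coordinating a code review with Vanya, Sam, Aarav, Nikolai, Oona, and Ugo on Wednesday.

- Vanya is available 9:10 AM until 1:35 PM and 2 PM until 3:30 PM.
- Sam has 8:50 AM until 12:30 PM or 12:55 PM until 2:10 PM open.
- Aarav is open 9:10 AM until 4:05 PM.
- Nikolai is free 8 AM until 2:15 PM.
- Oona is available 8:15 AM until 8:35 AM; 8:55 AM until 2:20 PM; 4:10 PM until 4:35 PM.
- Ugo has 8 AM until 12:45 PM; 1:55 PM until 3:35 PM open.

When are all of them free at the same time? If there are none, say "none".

Vanya ∩ Sam: 09:10-12:30, 12:55-13:35, 14:00-14:10.
Vanya ∩ Sam ∩ Aarav: 09:10-12:30, 12:55-13:35, 14:00-14:10.
Vanya ∩ Sam ∩ Aarav ∩ Nikolai: 09:10-12:30, 12:55-13:35, 14:00-14:10.
Vanya ∩ Sam ∩ Aarav ∩ Nikolai ∩ Oona: 09:10-12:30, 12:55-13:35, 14:00-14:10.
Vanya ∩ Sam ∩ Aarav ∩ Nikolai ∩ Oona ∩ Ugo: 09:10-12:30, 14:00-14:10.
Those are the intersection windows.

09:10-12:30, 14:00-14:10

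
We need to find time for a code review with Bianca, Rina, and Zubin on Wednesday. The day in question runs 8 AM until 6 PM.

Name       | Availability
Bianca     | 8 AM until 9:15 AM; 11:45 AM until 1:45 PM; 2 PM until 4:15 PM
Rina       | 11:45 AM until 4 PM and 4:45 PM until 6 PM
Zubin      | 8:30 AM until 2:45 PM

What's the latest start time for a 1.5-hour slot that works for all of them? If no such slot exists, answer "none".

Bianca ∩ Rina: 11:45-13:45, 14:00-16:00.
Bianca ∩ Rina ∩ Zubin: 11:45-13:45, 14:00-14:45.
The last common window of at least 90 minutes is 11:45-13:45; a 90-minute meeting can start as late as 12:15 and still end by 13:45.

12:15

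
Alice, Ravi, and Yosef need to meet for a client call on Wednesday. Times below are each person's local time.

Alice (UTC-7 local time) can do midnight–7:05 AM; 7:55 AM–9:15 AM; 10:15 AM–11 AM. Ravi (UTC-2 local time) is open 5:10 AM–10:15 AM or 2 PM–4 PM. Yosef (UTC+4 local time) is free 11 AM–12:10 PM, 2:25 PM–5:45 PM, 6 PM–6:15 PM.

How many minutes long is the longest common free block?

110

Alice in UTC: 07:00-14:05, 14:55-16:15, 17:15-18:00 (add 7h to convert from UTC-7).
Ravi in UTC: 07:10-12:15, 16:00-18:00 (add 2h to convert from UTC-2).
Yosef in UTC: 07:00-08:10, 10:25-13:45, 14:00-14:15 (subtract 4h to convert from UTC+4).
Alice ∩ Ravi: 07:10-12:15, 16:00-16:15, 17:15-18:00.
Alice ∩ Ravi ∩ Yosef: 07:10-08:10, 10:25-12:15.
The longest is 10:25-12:15 at 110 minutes.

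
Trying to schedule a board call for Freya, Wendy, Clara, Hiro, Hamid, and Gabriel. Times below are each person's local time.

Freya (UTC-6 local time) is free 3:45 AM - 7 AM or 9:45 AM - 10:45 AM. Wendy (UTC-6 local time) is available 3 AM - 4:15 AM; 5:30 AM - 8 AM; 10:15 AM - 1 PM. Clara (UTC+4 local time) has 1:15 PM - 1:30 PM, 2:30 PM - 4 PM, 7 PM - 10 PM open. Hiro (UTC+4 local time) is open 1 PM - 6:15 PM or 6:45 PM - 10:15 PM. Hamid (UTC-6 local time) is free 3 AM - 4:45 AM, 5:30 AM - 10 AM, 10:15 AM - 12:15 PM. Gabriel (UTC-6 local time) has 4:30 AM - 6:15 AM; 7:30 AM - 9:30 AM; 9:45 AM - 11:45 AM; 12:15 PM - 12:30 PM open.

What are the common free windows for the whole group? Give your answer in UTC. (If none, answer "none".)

Freya in UTC: 09:45-13:00, 15:45-16:45 (add 6h to convert from UTC-6).
Wendy in UTC: 09:00-10:15, 11:30-14:00, 16:15-19:00 (add 6h to convert from UTC-6).
Clara in UTC: 09:15-09:30, 10:30-12:00, 15:00-18:00 (subtract 4h to convert from UTC+4).
Hiro in UTC: 09:00-14:15, 14:45-18:15 (subtract 4h to convert from UTC+4).
Hamid in UTC: 09:00-10:45, 11:30-16:00, 16:15-18:15 (add 6h to convert from UTC-6).
Gabriel in UTC: 10:30-12:15, 13:30-15:30, 15:45-17:45, 18:15-18:30 (add 6h to convert from UTC-6).
Freya ∩ Wendy: 09:45-10:15, 11:30-13:00, 16:15-16:45.
Freya ∩ Wendy ∩ Clara: 11:30-12:00, 16:15-16:45.
Freya ∩ Wendy ∩ Clara ∩ Hiro: 11:30-12:00, 16:15-16:45.
Freya ∩ Wendy ∩ Clara ∩ Hiro ∩ Hamid: 11:30-12:00, 16:15-16:45.
Freya ∩ Wendy ∩ Clara ∩ Hiro ∩ Hamid ∩ Gabriel: 11:30-12:00, 16:15-16:45.
Those are the intersection windows.

11:30-12:00, 16:15-16:45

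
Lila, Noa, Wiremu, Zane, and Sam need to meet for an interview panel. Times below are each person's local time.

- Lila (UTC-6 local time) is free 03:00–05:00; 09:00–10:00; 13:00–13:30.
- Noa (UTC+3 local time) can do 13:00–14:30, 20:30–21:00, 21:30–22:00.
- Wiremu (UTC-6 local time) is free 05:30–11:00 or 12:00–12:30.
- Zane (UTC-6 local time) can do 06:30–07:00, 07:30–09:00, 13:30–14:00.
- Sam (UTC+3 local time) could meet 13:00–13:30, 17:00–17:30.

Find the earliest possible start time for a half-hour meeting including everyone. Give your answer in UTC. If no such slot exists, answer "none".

Lila in UTC: 09:00-11:00, 15:00-16:00, 19:00-19:30 (add 6h to convert from UTC-6).
Noa in UTC: 10:00-11:30, 17:30-18:00, 18:30-19:00 (subtract 3h to convert from UTC+3).
Wiremu in UTC: 11:30-17:00, 18:00-18:30 (add 6h to convert from UTC-6).
Zane in UTC: 12:30-13:00, 13:30-15:00, 19:30-20:00 (add 6h to convert from UTC-6).
Sam in UTC: 10:00-10:30, 14:00-14:30 (subtract 3h to convert from UTC+3).
Lila ∩ Noa: 10:00-11:00.
Lila ∩ Noa ∩ Wiremu: ∅.
Lila ∩ Noa ∩ Wiremu ∩ Zane: ∅.
Lila ∩ Noa ∩ Wiremu ∩ Zane ∩ Sam: ∅.
There is no time when everyone is free.
No common window is at least 30 minutes long.

none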